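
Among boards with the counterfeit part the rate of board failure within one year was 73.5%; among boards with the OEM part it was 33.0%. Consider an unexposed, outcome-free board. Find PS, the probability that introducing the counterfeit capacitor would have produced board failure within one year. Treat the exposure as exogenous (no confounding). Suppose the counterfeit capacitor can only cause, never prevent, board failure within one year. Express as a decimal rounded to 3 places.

p₁ = 0.735, p₀ = 0.33.
Under exogeneity and monotonicity, PS = (p₁ − p₀) / (1 − p₀).
PS = (0.735 − 0.33) / (1 − 0.33) = 0.405 / 0.67 ≈ 0.6045

PS ≈ 0.604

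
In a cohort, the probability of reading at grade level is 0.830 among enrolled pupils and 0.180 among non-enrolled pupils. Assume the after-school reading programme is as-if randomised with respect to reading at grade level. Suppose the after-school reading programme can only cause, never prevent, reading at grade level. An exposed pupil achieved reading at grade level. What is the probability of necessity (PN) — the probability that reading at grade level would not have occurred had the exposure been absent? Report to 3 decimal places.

PN ≈ 0.783

Let p₁ = 0.83, p₀ = 0.18.
Under exogeneity and monotonicity, PN = (p₁ − p₀) / p₁.
PN = (0.83 − 0.18) / 0.83 = 0.65 / 0.83 ≈ 0.7831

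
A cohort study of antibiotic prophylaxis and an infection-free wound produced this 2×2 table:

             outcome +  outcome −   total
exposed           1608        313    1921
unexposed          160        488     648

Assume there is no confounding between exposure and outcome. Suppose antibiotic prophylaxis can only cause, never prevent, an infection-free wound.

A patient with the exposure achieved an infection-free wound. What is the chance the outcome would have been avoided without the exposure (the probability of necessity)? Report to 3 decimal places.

PN ≈ 0.705

p₁ = P(outcome | exposed) = 1608/1921 = 0.83706
p₀ = P(outcome | unexposed) = 160/648 = 0.24691
Under exogeneity and monotonicity, PN = (p₁ − p₀) / p₁.
PN = (0.83706 − 0.24691) / 0.83706 = 0.59015 / 0.83706 ≈ 0.7050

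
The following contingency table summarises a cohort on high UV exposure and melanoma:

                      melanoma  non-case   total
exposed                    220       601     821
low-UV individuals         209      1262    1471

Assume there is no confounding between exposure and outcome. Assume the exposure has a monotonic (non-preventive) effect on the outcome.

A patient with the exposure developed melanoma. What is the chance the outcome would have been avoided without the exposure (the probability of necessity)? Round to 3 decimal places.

PN ≈ 0.470

p₁ = P(outcome | exposed) = 220/821 = 0.26797
p₀ = P(outcome | unexposed) = 209/1471 = 0.14208
Under exogeneity and monotonicity, PN = (p₁ − p₀)/p₁.
PN = (0.26797 − 0.14208) / 0.26797 ≈ 0.4698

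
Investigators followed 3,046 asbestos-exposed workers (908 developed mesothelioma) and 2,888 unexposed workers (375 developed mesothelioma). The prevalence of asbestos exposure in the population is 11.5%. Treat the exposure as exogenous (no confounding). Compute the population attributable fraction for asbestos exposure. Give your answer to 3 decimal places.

PAF ≈ 0.130

p₁ = P(outcome | exposed) = 908/3046 = 0.2981
p₀ = P(outcome | unexposed) = 375/2888 = 0.12985
Overall risk P(Y=1) = π·p₁ + (1−π)·p₀ = 0.115×0.2981 + 0.885×0.12985 = 0.1492.
Under exogeneity, PAF = [P(Y=1) − p₀] / P(Y=1).
PAF = (0.1492 − 0.12985) / 0.1492 ≈ 0.1297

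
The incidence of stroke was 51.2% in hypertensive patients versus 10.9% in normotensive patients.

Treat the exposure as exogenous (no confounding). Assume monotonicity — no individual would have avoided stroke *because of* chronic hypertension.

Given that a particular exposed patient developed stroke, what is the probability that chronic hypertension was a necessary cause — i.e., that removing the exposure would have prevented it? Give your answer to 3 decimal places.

p₁ = 0.512, p₀ = 0.109.
Under exogeneity and monotonicity, PN = (p₁ − p₀) / p₁.
PN = (0.512 − 0.109) / 0.512 = 0.403 / 0.512 ≈ 0.7871

PN ≈ 0.787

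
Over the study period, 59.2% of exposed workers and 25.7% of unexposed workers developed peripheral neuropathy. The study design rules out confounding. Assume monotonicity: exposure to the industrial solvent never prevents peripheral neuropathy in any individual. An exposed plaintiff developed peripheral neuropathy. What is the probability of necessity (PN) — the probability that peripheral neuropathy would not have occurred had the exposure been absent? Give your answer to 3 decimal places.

p₁ = 0.592, p₀ = 0.257.
Under exogeneity and monotonicity, PN = (p₁ − p₀) / p₁.
PN = (0.592 − 0.257) / 0.592 = 0.335 / 0.592 ≈ 0.5659

PN ≈ 0.566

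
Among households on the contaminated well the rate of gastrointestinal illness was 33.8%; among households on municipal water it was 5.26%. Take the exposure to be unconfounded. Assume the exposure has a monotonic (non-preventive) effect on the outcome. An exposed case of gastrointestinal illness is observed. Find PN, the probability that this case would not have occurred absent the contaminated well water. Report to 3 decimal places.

p₁ = 0.338, p₀ = 0.0526.
Under exogeneity and monotonicity, PN = (p₁ − p₀) / p₁.
PN = (0.338 − 0.0526) / 0.338 = 0.2854 / 0.338 ≈ 0.8444

PN ≈ 0.844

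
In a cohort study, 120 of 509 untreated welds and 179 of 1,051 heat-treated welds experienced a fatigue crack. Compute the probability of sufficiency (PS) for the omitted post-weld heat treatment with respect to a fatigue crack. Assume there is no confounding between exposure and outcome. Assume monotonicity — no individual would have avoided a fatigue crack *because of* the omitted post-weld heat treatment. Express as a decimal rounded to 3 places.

PS ≈ 0.079

p₁ = P(outcome | exposed) = 120/509 = 0.23576
p₀ = P(outcome | unexposed) = 179/1051 = 0.17031
Under exogeneity and monotonicity, PS = (p₁ − p₀) / (1 − p₀).
PS = (0.23576 − 0.17031) / (1 − 0.17031) = 0.065442 / 0.82969 ≈ 0.0789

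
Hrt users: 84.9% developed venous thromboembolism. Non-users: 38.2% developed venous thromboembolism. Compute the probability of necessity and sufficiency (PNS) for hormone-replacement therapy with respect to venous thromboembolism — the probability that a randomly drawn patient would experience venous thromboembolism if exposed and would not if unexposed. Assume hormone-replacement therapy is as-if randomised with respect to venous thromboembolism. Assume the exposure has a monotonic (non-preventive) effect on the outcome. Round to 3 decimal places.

PNS ≈ 0.467

p₁ = 0.849, p₀ = 0.382.
Under exogeneity and monotonicity, PNS = p₁ − p₀.
PNS = 0.849 − 0.382 = 0.467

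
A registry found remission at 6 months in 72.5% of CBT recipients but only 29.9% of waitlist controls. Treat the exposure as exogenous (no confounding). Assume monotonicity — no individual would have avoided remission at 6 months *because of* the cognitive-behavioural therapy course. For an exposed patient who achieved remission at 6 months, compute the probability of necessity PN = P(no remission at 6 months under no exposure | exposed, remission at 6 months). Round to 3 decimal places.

PN ≈ 0.588

p₁ = 0.725, p₀ = 0.299.
Under exogeneity and monotonicity, PN = (p₁ − p₀) / p₁.
PN = (0.725 − 0.299) / 0.725 = 0.426 / 0.725 ≈ 0.5876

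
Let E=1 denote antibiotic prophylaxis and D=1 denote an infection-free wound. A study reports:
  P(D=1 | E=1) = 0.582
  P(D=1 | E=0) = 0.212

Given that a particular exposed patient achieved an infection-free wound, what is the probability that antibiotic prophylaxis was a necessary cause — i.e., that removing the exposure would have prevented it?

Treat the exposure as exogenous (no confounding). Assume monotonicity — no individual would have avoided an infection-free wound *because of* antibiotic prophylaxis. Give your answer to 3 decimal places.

PN ≈ 0.636

Let p₁ = 0.582, p₀ = 0.212.
Under exogeneity and monotonicity, PN = (p₁ − p₀) / p₁.
PN = (0.582 − 0.212) / 0.582 = 0.37 / 0.582 ≈ 0.6357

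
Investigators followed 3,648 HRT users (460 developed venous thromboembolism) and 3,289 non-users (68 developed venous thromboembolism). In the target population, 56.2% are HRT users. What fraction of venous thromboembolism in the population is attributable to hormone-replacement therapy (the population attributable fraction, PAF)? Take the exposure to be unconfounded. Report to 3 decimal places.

p₁ = P(outcome | exposed) = 460/3648 = 0.1261
p₀ = P(outcome | unexposed) = 68/3289 = 0.020675
Overall risk P(Y=1) = π·p₁ + (1−π)·p₀ = 0.562×0.1261 + 0.438×0.020675 = 0.079922.
Under exogeneity, PAF = [P(Y=1) − p₀] / P(Y=1).
PAF = (0.079922 − 0.020675) / 0.079922 ≈ 0.7413

PAF ≈ 0.741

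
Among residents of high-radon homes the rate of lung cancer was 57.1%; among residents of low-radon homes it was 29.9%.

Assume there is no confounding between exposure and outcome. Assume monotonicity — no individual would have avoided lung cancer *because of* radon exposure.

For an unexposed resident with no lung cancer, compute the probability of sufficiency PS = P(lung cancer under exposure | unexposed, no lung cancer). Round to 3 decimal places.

PS ≈ 0.388

p₁ = 0.571, p₀ = 0.299.
Under exogeneity and monotonicity, PS = (p₁ − p₀) / (1 − p₀).
PS = (0.571 − 0.299) / (1 − 0.299) = 0.272 / 0.701 ≈ 0.3880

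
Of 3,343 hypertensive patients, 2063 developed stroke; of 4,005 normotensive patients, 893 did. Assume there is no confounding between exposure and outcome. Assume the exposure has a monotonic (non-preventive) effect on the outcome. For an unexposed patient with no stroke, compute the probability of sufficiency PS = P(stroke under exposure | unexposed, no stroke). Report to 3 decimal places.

PS ≈ 0.507

p₁ = P(outcome | exposed) = 2063/3343 = 0.61711
p₀ = P(outcome | unexposed) = 893/4005 = 0.22297
Under exogeneity and monotonicity, PS = (p₁ − p₀) / (1 − p₀).
PS = (0.61711 − 0.22297) / (1 − 0.22297) = 0.39414 / 0.77703 ≈ 0.5072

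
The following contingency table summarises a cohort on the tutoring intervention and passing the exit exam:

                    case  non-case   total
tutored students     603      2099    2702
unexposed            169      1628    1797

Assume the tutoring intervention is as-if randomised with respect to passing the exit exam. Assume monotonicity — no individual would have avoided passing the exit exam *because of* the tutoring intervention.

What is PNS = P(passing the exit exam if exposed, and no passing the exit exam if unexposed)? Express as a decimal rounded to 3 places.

PNS ≈ 0.129

p₁ = P(outcome | exposed) = 603/2702 = 0.22317
p₀ = P(outcome | unexposed) = 169/1797 = 0.094046
Under exogeneity and monotonicity, PNS = p₁ − p₀.
PNS = 0.22317 − 0.094046 = 0.12912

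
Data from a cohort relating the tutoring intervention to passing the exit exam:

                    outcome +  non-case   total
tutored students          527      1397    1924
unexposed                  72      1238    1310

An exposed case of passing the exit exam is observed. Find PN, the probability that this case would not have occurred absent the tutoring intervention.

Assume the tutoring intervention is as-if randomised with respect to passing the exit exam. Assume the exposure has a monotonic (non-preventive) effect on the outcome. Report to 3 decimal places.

PN ≈ 0.799

p₁ = P(outcome | exposed) = 527/1924 = 0.27391
p₀ = P(outcome | unexposed) = 72/1310 = 0.054962
Under exogeneity and monotonicity, PN = (p₁ − p₀)/p₁.
PN = (0.27391 − 0.054962) / 0.27391 ≈ 0.7993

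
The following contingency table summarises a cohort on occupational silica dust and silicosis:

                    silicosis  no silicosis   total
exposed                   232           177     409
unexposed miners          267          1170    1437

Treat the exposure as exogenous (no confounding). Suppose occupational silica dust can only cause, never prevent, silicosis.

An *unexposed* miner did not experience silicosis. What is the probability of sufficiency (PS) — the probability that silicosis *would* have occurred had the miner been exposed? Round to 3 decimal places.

PS ≈ 0.468

p₁ = P(outcome | exposed) = 232/409 = 0.56724
p₀ = P(outcome | unexposed) = 267/1437 = 0.1858
Under exogeneity and monotonicity, PS = (p₁ − p₀) / (1 − p₀).
PS = (0.56724 − 0.1858) / (1 − 0.1858) = 0.38143 / 0.8142 ≈ 0.4685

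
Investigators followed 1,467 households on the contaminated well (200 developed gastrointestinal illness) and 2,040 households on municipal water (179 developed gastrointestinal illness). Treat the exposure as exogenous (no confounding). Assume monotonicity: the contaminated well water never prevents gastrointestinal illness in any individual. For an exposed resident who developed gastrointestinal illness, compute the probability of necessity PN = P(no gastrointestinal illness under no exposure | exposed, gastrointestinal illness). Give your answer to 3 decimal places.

p₁ = P(outcome | exposed) = 200/1467 = 0.13633
p₀ = P(outcome | unexposed) = 179/2040 = 0.087745
Under exogeneity and monotonicity, PN = (p₁ − p₀) / p₁.
PN = (0.13633 − 0.087745) / 0.13633 = 0.048588 / 0.13633 ≈ 0.3564

PN ≈ 0.356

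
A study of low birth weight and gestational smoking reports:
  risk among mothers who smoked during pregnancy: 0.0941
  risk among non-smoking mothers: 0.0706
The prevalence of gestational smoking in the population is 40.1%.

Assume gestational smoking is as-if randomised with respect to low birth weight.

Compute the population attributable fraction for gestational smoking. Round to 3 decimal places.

Let p₁ = 0.0941, p₀ = 0.0706.
Overall risk P(Y=1) = π·p₁ + (1−π)·p₀ = 0.401×0.0941 + 0.599×0.0706 = 0.080023.
Under exogeneity, PAF = [P(Y=1) − p₀] / P(Y=1).
PAF = (0.080023 − 0.0706) / 0.080023 ≈ 0.1178

PAF ≈ 0.118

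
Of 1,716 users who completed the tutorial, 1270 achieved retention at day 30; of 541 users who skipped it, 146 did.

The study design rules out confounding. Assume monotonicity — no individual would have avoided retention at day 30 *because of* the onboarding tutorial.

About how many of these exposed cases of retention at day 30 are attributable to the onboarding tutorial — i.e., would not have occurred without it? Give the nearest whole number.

about 807 cases

p₁ = P(outcome | exposed) = 1270/1716 = 0.74009
p₀ = P(outcome | unexposed) = 146/541 = 0.26987
PN = (p₁ − p₀)/p₁ = (0.74009 − 0.26987) / 0.74009 ≈ 0.63536.
Attributable cases ≈ PN × (exposed cases) = 0.63536 × 1270 ≈ 806.90.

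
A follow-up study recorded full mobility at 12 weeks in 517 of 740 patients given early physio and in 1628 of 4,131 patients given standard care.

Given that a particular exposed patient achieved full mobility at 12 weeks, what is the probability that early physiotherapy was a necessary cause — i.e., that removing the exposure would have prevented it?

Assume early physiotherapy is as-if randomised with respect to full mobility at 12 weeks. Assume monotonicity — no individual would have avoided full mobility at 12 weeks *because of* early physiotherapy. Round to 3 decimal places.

p₁ = P(outcome | exposed) = 517/740 = 0.69865
p₀ = P(outcome | unexposed) = 1628/4131 = 0.39409
Under exogeneity and monotonicity, PN = (p₁ − p₀) / p₁.
PN = (0.69865 − 0.39409) / 0.69865 = 0.30456 / 0.69865 ≈ 0.4359

PN ≈ 0.436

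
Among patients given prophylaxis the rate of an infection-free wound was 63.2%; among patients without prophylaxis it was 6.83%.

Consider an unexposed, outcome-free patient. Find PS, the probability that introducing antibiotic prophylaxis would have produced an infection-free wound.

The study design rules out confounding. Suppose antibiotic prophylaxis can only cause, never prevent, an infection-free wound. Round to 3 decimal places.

p₁ = 0.632, p₀ = 0.0683.
Under exogeneity and monotonicity, PS = (p₁ − p₀) / (1 − p₀).
PS = (0.632 − 0.0683) / (1 − 0.0683) = 0.5637 / 0.9317 ≈ 0.6050

PS ≈ 0.605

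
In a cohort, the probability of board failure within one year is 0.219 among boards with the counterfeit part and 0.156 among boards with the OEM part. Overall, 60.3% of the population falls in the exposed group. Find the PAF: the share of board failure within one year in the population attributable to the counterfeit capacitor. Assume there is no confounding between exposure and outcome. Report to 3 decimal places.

Let p₁ = 0.219, p₀ = 0.156.
Overall risk P(Y=1) = π·p₁ + (1−π)·p₀ = 0.603×0.219 + 0.397×0.156 = 0.19399.
Under exogeneity, PAF = [P(Y=1) − p₀] / P(Y=1).
PAF = (0.19399 − 0.156) / 0.19399 ≈ 0.1958

PAF ≈ 0.196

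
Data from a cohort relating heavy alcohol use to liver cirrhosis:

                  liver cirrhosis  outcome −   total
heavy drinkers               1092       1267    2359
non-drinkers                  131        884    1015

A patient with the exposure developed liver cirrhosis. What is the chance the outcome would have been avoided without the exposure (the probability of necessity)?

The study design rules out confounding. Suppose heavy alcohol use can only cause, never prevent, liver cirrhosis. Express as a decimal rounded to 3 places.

p₁ = P(outcome | exposed) = 1092/2359 = 0.46291
p₀ = P(outcome | unexposed) = 131/1015 = 0.12906
Under exogeneity and monotonicity, PN = (p₁ − p₀)/p₁.
PN = (0.46291 − 0.12906) / 0.46291 ≈ 0.7212

PN ≈ 0.721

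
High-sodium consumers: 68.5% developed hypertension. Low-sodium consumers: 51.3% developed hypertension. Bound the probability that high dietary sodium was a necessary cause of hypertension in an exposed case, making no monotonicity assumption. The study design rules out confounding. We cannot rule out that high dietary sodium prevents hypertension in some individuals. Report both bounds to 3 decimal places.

p₁ = 0.685, p₀ = 0.513.
Under exogeneity alone the bounds on PN are max{0,(p₁−p₀)/p₁} ≤ PN ≤ min{1,(1−p₀)/p₁}.
  lower = (p₁ − p₀)/p₁ = 0.172 / 0.685 ≈ 0.2511
  upper = min{1, (1 − p₀)/p₁} = 0.487 / 0.685 ≈ 0.7109

0.251 ≤ PN ≤ 0.711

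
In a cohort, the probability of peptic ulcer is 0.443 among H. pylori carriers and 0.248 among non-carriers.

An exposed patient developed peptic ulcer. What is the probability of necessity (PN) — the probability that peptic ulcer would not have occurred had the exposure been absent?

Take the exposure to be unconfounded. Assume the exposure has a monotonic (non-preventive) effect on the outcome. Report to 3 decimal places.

PN ≈ 0.440

Let p₁ = 0.443, p₀ = 0.248.
Under exogeneity and monotonicity, PN = (p₁ − p₀) / p₁.
PN = (0.443 − 0.248) / 0.443 = 0.195 / 0.443 ≈ 0.4402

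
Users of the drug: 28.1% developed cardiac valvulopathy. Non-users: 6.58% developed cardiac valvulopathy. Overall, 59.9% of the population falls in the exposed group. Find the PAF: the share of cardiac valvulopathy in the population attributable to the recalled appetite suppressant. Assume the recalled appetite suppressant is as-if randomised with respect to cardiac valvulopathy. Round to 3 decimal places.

PAF ≈ 0.662

p₁ = 0.281, p₀ = 0.0658.
Overall risk P(Y=1) = π·p₁ + (1−π)·p₀ = 0.599×0.281 + 0.401×0.0658 = 0.1947.
Under exogeneity, PAF = [P(Y=1) − p₀] / P(Y=1).
PAF = (0.1947 − 0.0658) / 0.1947 ≈ 0.6621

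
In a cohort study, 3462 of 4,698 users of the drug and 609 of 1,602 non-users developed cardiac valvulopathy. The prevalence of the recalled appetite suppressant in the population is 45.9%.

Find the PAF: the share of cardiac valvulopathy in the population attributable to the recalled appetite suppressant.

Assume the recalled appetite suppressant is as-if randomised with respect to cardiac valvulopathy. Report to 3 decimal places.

PAF ≈ 0.301

p₁ = P(outcome | exposed) = 3462/4698 = 0.73691
p₀ = P(outcome | unexposed) = 609/1602 = 0.38015
Overall risk P(Y=1) = π·p₁ + (1−π)·p₀ = 0.459×0.73691 + 0.541×0.38015 = 0.5439.
Under exogeneity, PAF = [P(Y=1) − p₀] / P(Y=1).
PAF = (0.5439 − 0.38015) / 0.5439 ≈ 0.3011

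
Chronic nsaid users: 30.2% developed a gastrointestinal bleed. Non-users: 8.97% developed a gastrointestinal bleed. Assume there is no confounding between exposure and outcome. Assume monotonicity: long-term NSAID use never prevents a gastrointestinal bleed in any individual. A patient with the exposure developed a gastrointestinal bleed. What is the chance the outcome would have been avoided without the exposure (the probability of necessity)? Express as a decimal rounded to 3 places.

PN ≈ 0.703

p₁ = 0.302, p₀ = 0.0897.
Under exogeneity and monotonicity, PN = (p₁ − p₀) / p₁.
PN = (0.302 − 0.0897) / 0.302 = 0.2123 / 0.302 ≈ 0.7030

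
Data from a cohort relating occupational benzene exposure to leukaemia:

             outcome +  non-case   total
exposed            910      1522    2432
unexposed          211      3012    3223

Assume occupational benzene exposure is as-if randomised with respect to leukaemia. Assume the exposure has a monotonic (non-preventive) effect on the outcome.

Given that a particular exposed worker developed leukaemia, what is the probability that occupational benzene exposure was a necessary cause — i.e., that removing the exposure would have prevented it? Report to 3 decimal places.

PN ≈ 0.825

p₁ = P(outcome | exposed) = 910/2432 = 0.37418
p₀ = P(outcome | unexposed) = 211/3223 = 0.065467
Under exogeneity and monotonicity, PN = (p₁ − p₀)/p₁.
PN = (0.37418 − 0.065467) / 0.37418 ≈ 0.8250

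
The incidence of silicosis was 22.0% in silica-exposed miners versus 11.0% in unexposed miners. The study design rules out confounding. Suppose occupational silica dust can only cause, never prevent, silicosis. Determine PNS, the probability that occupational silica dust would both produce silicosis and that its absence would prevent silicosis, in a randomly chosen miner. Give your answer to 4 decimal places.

PNS ≈ 0.1100

p₁ = 0.22, p₀ = 0.11.
Under exogeneity and monotonicity, PNS = p₁ − p₀.
PNS = 0.22 − 0.11 = 0.11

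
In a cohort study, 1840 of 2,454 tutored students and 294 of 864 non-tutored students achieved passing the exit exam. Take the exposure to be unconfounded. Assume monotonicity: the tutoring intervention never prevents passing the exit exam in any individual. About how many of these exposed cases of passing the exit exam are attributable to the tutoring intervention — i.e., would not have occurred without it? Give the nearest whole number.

p₁ = P(outcome | exposed) = 1840/2454 = 0.7498
p₀ = P(outcome | unexposed) = 294/864 = 0.34028
PN = (p₁ − p₀)/p₁ = (0.7498 − 0.34028) / 0.7498 ≈ 0.54617.
Attributable cases ≈ PN × (exposed cases) = 0.54617 × 1840 ≈ 1004.96.

about 1005 cases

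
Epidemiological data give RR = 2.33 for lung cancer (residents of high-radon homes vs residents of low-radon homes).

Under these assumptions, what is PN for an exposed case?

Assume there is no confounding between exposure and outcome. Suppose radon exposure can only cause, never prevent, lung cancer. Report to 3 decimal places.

Under exogeneity and monotonicity, PN = (RR − 1) / RR = 1 − 1/RR.
PN = (2.33 − 1) / 2.33 = 1.33 / 2.33 ≈ 0.5708

PN ≈ 0.571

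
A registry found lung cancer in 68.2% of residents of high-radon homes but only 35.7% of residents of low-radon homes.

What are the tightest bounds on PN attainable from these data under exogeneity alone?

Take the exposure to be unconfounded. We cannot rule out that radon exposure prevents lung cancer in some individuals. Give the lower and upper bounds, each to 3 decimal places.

p₁ = 0.682, p₀ = 0.357.
Under exogeneity alone the bounds on PN are max{0,(p₁−p₀)/p₁} ≤ PN ≤ min{1,(1−p₀)/p₁}.
  lower = (p₁ − p₀)/p₁ = 0.325 / 0.682 ≈ 0.4765
  upper = min{1, (1 − p₀)/p₁} = 0.643 / 0.682 ≈ 0.9428

0.477 ≤ PN ≤ 0.943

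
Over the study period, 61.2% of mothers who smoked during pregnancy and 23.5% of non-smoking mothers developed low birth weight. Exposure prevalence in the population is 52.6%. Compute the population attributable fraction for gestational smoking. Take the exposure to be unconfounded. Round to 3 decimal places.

p₁ = 0.612, p₀ = 0.235.
Overall risk P(Y=1) = π·p₁ + (1−π)·p₀ = 0.526×0.612 + 0.474×0.235 = 0.4333.
Under exogeneity, PAF = [P(Y=1) − p₀] / P(Y=1).
PAF = (0.4333 − 0.235) / 0.4333 ≈ 0.4577

PAF ≈ 0.458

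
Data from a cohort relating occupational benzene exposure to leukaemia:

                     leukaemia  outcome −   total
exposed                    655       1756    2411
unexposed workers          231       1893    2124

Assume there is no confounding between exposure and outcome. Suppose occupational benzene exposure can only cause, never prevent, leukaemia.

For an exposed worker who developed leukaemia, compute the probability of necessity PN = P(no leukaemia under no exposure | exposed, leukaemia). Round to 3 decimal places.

PN ≈ 0.600

p₁ = P(outcome | exposed) = 655/2411 = 0.27167
p₀ = P(outcome | unexposed) = 231/2124 = 0.10876
Under exogeneity and monotonicity, PN = (p₁ − p₀)/p₁.
PN = (0.27167 − 0.10876) / 0.27167 ≈ 0.5997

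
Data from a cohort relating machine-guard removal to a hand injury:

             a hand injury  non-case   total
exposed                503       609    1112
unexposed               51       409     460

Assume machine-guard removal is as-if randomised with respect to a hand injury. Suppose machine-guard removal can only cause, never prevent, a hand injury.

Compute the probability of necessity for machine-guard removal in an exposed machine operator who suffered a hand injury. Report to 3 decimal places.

PN ≈ 0.755

p₁ = P(outcome | exposed) = 503/1112 = 0.45234
p₀ = P(outcome | unexposed) = 51/460 = 0.11087
Under exogeneity and monotonicity, PN = (p₁ − p₀) / p₁.
PN = (0.45234 − 0.11087) / 0.45234 = 0.34147 / 0.45234 ≈ 0.7549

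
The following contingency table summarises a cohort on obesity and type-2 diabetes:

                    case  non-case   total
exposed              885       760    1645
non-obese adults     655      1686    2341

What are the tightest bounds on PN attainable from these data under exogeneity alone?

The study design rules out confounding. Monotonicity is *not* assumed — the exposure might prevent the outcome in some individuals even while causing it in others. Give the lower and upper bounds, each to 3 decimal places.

0.480 ≤ PN ≤ 1.000

p₁ = P(outcome | exposed) = 885/1645 = 0.53799
p₀ = P(outcome | unexposed) = 655/2341 = 0.27979
Under exogeneity alone the bounds on PN are max{0,(p₁−p₀)/p₁} ≤ PN ≤ min{1,(1−p₀)/p₁}.
  lower = (p₁ − p₀)/p₁ = 0.2582 / 0.53799 ≈ 0.4799
  upper = min{1, (1 − p₀)/p₁} = 0.72021 / 0.53799 ≈ 1.3387 → capped at 1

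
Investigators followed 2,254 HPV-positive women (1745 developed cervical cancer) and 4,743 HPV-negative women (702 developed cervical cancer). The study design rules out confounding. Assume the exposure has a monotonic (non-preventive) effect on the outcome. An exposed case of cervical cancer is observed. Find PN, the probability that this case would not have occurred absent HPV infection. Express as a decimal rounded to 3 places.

p₁ = P(outcome | exposed) = 1745/2254 = 0.77418
p₀ = P(outcome | unexposed) = 702/4743 = 0.14801
Under exogeneity and monotonicity, PN = (p₁ − p₀) / p₁.
PN = (0.77418 − 0.14801) / 0.77418 = 0.62617 / 0.77418 ≈ 0.8088

PN ≈ 0.809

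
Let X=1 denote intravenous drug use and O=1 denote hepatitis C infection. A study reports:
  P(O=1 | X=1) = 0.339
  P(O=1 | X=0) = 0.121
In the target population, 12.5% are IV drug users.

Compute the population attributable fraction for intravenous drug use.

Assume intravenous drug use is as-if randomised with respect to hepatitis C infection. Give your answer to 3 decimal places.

Let p₁ = 0.339, p₀ = 0.121.
Overall risk P(Y=1) = π·p₁ + (1−π)·p₀ = 0.125×0.339 + 0.875×0.121 = 0.14825.
Under exogeneity, PAF = [P(Y=1) − p₀] / P(Y=1).
PAF = (0.14825 − 0.121) / 0.14825 ≈ 0.1838

PAF ≈ 0.184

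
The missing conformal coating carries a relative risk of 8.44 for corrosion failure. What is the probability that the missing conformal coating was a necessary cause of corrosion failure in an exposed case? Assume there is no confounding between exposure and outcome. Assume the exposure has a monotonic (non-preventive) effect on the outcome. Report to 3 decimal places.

Under exogeneity and monotonicity, PN = (RR − 1) / RR = 1 − 1/RR.
PN = (8.44 − 1) / 8.44 = 7.44 / 8.44 ≈ 0.8815

PN ≈ 0.882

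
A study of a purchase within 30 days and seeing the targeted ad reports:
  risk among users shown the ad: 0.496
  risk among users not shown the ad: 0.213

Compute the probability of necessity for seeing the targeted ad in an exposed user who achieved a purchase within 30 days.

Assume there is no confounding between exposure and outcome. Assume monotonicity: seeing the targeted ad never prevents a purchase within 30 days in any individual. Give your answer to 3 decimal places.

PN ≈ 0.571

Let p₁ = 0.496, p₀ = 0.213.
Under exogeneity and monotonicity, PN = (p₁ − p₀) / p₁.
PN = (0.496 − 0.213) / 0.496 = 0.283 / 0.496 ≈ 0.5706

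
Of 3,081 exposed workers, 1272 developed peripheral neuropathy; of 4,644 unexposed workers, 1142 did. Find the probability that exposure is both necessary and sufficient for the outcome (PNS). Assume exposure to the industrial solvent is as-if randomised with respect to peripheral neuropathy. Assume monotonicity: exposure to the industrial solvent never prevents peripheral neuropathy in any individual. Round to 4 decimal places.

PNS ≈ 0.1669

p₁ = P(outcome | exposed) = 1272/3081 = 0.41285
p₀ = P(outcome | unexposed) = 1142/4644 = 0.24591
Under exogeneity and monotonicity, PNS = p₁ − p₀.
PNS = 0.41285 − 0.24591 = 0.16694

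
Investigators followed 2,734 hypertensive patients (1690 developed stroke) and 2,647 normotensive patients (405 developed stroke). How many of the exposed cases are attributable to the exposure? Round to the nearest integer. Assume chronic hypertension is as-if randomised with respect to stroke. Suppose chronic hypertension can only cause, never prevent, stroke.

about 1272 cases

p₁ = P(outcome | exposed) = 1690/2734 = 0.61814
p₀ = P(outcome | unexposed) = 405/2647 = 0.153
PN = (p₁ − p₀)/p₁ = (0.61814 − 0.153) / 0.61814 ≈ 0.75248.
Attributable cases ≈ PN × (exposed cases) = 0.75248 × 1690 ≈ 1271.69.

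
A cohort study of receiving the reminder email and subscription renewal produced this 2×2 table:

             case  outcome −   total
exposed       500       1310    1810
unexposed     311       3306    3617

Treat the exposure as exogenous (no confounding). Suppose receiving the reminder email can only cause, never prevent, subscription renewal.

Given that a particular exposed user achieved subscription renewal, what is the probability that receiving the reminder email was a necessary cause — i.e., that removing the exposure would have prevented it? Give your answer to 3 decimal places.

PN ≈ 0.689

p₁ = P(outcome | exposed) = 500/1810 = 0.27624
p₀ = P(outcome | unexposed) = 311/3617 = 0.085983
Under exogeneity and monotonicity, PN = (p₁ − p₀) / p₁.
PN = (0.27624 − 0.085983) / 0.27624 = 0.19026 / 0.27624 ≈ 0.6887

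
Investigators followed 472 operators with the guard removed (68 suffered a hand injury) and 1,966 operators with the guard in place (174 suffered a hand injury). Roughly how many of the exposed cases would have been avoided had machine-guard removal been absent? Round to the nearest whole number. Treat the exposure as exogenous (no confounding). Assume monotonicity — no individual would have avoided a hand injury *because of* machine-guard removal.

p₁ = P(outcome | exposed) = 68/472 = 0.14407
p₀ = P(outcome | unexposed) = 174/1966 = 0.088505
PN = (p₁ − p₀)/p₁ = (0.14407 − 0.088505) / 0.14407 ≈ 0.38567.
Attributable cases ≈ PN × (exposed cases) = 0.38567 × 68 ≈ 26.23.

about 26 cases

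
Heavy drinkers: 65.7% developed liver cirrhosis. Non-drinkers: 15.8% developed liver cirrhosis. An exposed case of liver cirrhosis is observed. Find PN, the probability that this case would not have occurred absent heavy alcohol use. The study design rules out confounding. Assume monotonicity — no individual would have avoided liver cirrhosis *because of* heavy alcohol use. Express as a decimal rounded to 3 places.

p₁ = 0.657, p₀ = 0.158.
Under exogeneity and monotonicity, PN = (p₁ − p₀) / p₁.
PN = (0.657 − 0.158) / 0.657 = 0.499 / 0.657 ≈ 0.7595

PN ≈ 0.760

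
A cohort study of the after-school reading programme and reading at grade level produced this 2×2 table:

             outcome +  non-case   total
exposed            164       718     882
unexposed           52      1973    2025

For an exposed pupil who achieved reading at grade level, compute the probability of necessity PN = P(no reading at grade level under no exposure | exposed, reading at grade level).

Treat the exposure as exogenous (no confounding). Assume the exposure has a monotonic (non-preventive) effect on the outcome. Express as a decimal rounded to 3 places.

p₁ = P(outcome | exposed) = 164/882 = 0.18594
p₀ = P(outcome | unexposed) = 52/2025 = 0.025679
Under exogeneity and monotonicity, PN = (p₁ − p₀)/p₁.
PN = (0.18594 − 0.025679) / 0.18594 ≈ 0.8619

PN ≈ 0.862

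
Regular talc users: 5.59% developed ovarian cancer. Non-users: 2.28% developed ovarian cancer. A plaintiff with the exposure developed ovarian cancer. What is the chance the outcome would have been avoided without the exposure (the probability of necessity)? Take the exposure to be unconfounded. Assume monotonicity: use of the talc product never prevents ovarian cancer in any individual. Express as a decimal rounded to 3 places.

PN ≈ 0.592

p₁ = 0.0559, p₀ = 0.0228.
Under exogeneity and monotonicity, PN = (p₁ − p₀) / p₁.
PN = (0.0559 − 0.0228) / 0.0559 = 0.0331 / 0.0559 ≈ 0.5921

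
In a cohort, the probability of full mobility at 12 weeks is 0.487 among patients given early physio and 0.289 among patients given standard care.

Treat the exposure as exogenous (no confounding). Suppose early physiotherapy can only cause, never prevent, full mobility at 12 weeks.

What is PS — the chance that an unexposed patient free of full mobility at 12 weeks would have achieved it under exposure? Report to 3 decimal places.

Let p₁ = 0.487, p₀ = 0.289.
Under exogeneity and monotonicity, PS = (p₁ − p₀) / (1 − p₀).
PS = (0.487 − 0.289) / (1 − 0.289) = 0.198 / 0.711 ≈ 0.2785

PS ≈ 0.278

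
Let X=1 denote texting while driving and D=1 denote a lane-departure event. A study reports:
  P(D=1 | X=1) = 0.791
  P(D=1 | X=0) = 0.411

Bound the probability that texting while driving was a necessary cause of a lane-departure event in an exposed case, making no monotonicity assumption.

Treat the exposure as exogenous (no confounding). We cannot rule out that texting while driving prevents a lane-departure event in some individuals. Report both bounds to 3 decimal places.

0.480 ≤ PN ≤ 0.745

Let p₁ = 0.791, p₀ = 0.411.
Under exogeneity alone the bounds on PN are max{0,(p₁−p₀)/p₁} ≤ PN ≤ min{1,(1−p₀)/p₁}.
  lower = (p₁ − p₀)/p₁ = 0.38 / 0.791 ≈ 0.4804
  upper = min{1, (1 − p₀)/p₁} = 0.589 / 0.791 ≈ 0.7446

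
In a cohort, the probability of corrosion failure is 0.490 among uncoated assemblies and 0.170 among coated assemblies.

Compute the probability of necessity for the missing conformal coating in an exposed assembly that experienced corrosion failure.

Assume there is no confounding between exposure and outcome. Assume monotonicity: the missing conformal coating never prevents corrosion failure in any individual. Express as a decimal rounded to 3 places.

PN ≈ 0.653

Let p₁ = 0.49, p₀ = 0.17.
Under exogeneity and monotonicity, PN = (p₁ − p₀) / p₁.
PN = (0.49 − 0.17) / 0.49 = 0.32 / 0.49 ≈ 0.6531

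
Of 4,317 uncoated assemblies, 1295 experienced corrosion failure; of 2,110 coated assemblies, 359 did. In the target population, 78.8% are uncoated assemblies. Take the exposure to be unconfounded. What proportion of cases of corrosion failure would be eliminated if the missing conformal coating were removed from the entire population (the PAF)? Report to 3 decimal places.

p₁ = P(outcome | exposed) = 1295/4317 = 0.29998
p₀ = P(outcome | unexposed) = 359/2110 = 0.17014
Overall risk P(Y=1) = π·p₁ + (1−π)·p₀ = 0.788×0.29998 + 0.212×0.17014 = 0.27245.
Under exogeneity, PAF = [P(Y=1) − p₀] / P(Y=1).
PAF = (0.27245 − 0.17014) / 0.27245 ≈ 0.3755

PAF ≈ 0.376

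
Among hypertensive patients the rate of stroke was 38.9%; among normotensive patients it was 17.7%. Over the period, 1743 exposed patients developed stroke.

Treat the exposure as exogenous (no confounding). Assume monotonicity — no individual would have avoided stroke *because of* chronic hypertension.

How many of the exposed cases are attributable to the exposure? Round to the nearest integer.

p₁ = 0.389, p₀ = 0.177.
PN = (p₁ − p₀)/p₁ = (0.389 − 0.177) / 0.389 ≈ 0.54499.
Attributable cases ≈ PN × (exposed cases) = 0.54499 × 1743 ≈ 949.91.

about 950 cases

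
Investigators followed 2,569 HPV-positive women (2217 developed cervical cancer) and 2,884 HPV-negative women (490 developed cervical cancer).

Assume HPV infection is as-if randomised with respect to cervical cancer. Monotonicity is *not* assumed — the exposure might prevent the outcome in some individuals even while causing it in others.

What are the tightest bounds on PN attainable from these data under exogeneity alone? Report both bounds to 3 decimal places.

0.803 ≤ PN ≤ 0.962

p₁ = P(outcome | exposed) = 2217/2569 = 0.86298
p₀ = P(outcome | unexposed) = 490/2884 = 0.1699
Under exogeneity alone the bounds on PN are max{0,(p₁−p₀)/p₁} ≤ PN ≤ min{1,(1−p₀)/p₁}.
  lower = (p₁ − p₀)/p₁ = 0.69308 / 0.86298 ≈ 0.8031
  upper = min{1, (1 − p₀)/p₁} = 0.8301 / 0.86298 ≈ 0.9619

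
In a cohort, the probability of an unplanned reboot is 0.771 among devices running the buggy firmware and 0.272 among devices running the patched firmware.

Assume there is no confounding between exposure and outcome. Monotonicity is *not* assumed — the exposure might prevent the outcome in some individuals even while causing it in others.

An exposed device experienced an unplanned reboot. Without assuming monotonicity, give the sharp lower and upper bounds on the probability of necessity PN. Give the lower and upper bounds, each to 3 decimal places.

0.647 ≤ PN ≤ 0.944

Let p₁ = 0.771, p₀ = 0.272.
Under exogeneity alone the bounds on PN are max{0,(p₁−p₀)/p₁} ≤ PN ≤ min{1,(1−p₀)/p₁}.
  lower = (p₁ − p₀)/p₁ = 0.499 / 0.771 ≈ 0.6472
  upper = min{1, (1 − p₀)/p₁} = 0.728 / 0.771 ≈ 0.9442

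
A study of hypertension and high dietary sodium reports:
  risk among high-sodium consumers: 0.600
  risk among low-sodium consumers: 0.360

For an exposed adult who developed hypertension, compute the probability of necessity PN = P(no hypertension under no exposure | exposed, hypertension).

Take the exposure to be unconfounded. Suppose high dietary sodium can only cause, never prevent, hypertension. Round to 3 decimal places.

PN ≈ 0.400

Let p₁ = 0.6, p₀ = 0.36.
Under exogeneity and monotonicity, PN = (p₁ − p₀) / p₁.
PN = (0.6 − 0.36) / 0.6 = 0.24 / 0.6 ≈ 0.4000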